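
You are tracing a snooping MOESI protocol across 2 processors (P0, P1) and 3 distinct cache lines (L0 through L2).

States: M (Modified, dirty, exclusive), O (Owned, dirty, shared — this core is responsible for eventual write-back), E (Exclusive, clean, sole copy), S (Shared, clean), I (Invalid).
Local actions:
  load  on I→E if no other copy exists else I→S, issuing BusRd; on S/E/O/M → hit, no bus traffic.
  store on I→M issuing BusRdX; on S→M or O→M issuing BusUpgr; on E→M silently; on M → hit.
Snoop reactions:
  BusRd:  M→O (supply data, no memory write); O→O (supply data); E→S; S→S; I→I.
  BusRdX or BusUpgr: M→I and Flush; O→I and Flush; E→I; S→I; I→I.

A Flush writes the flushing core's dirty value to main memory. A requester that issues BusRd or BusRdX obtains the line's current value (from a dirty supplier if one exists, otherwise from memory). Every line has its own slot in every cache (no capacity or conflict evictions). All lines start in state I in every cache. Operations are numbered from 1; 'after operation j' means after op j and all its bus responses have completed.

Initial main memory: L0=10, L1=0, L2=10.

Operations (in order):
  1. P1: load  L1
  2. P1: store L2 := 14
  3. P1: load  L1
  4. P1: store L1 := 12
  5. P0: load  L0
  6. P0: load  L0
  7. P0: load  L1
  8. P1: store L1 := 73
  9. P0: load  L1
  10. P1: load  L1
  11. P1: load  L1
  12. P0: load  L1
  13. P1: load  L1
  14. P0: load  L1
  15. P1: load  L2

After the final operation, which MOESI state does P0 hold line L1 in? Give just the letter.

  op1 P1: load  L1 → I/E on L1; bus BusRd; mem=0
  op2 P1: store L2 := 14 → I/M on L2; bus BusRdX; mem=10
  op3 P1: load  L1 → I/E on L1; bus (none); mem=0
  op4 P1: store L1 := 12 → I/M on L1; bus (none); mem=0
  op5 P0: load  L0 → E/I on L0; bus BusRd; mem=10
  op6 P0: load  L0 → E/I on L0; bus (none); mem=10
  op7 P0: load  L1 → S/O on L1; bus BusRd; mem=0
  op8 P1: store L1 := 73 → I/M on L1; bus BusUpgr; mem=0
  op9 P0: load  L1 → S/O on L1; bus BusRd; mem=0
  op10 P1: load  L1 → S/O on L1; bus (none); mem=0
  op11 P1: load  L1 → S/O on L1; bus (none); mem=0
  op12 P0: load  L1 → S/O on L1; bus (none); mem=0
  op13 P1: load  L1 → S/O on L1; bus (none); mem=0
  op14 P0: load  L1 → S/O on L1; bus (none); mem=0
  op15 P1: load  L2 → I/M on L2; bus (none); mem=10

state = S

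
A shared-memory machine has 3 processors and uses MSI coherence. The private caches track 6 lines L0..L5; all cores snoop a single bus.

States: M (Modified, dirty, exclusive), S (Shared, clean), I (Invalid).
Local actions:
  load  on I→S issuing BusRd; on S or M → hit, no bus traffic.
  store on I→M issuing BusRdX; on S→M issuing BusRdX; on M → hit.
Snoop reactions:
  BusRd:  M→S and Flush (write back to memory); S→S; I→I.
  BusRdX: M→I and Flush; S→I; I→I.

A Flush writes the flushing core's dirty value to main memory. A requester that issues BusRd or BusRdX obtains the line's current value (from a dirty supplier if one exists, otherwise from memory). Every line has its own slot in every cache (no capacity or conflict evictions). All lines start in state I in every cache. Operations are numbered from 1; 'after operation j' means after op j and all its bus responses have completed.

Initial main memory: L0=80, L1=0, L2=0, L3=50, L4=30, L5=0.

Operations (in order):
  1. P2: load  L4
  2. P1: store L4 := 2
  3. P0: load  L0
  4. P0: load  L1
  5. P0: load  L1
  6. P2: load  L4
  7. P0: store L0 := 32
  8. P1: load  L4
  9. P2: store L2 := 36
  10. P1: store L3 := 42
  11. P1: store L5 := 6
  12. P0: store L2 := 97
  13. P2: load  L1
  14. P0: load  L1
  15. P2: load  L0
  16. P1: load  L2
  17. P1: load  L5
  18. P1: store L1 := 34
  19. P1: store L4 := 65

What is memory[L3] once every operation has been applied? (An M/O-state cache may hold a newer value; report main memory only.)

  op1 P2: load  L4 → I/I/S on L4; bus BusRd; mem=30
  op2 P1: store L4 := 2 → I/M/I on L4; bus BusRdX; mem=30
  op3 P0: load  L0 → S/I/I on L0; bus BusRd; mem=80
  op4 P0: load  L1 → S/I/I on L1; bus BusRd; mem=0
  op5 P0: load  L1 → S/I/I on L1; bus (none); mem=0
  op6 P2: load  L4 → I/S/S on L4; bus BusRd Flush; mem=2
  op7 P0: store L0 := 32 → M/I/I on L0; bus BusRdX; mem=80
  op8 P1: load  L4 → I/S/S on L4; bus (none); mem=2
  op9 P2: store L2 := 36 → I/I/M on L2; bus BusRdX; mem=0
  op10 P1: store L3 := 42 → I/M/I on L3; bus BusRdX; mem=50
  op11 P1: store L5 := 6 → I/M/I on L5; bus BusRdX; mem=0
  op12 P0: store L2 := 97 → M/I/I on L2; bus BusRdX Flush; mem=36
  op13 P2: load  L1 → S/I/S on L1; bus BusRd; mem=0
  op14 P0: load  L1 → S/I/S on L1; bus (none); mem=0
  op15 P2: load  L0 → S/I/S on L0; bus BusRd Flush; mem=32
  op16 P1: load  L2 → S/S/I on L2; bus BusRd Flush; mem=97
  op17 P1: load  L5 → I/M/I on L5; bus (none); mem=0
  op18 P1: store L1 := 34 → I/M/I on L1; bus BusRdX; mem=0
  op19 P1: store L4 := 65 → I/M/I on L4; bus BusRdX; mem=2

memory[L3] = 50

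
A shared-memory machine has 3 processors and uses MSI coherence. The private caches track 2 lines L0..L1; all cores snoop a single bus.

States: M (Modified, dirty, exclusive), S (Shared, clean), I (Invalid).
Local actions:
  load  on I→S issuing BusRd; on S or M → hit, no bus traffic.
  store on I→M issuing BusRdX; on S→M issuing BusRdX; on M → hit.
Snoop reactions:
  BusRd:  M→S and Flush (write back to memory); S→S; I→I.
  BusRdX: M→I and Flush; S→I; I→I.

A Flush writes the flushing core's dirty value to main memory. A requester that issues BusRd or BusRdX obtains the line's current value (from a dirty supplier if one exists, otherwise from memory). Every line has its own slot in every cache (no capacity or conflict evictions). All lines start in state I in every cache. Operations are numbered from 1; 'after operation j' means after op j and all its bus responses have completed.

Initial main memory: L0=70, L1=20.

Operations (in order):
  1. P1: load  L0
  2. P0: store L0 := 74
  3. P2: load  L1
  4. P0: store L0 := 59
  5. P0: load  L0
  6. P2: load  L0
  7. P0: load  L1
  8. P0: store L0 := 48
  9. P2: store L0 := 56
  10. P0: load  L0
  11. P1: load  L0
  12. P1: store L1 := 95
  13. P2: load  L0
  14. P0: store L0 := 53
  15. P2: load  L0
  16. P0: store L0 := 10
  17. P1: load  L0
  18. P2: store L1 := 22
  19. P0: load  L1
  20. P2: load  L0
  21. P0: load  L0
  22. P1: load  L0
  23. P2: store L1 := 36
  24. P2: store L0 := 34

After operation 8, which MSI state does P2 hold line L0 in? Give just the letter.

[1] P1: load  L0 | P0:I, P1:S(70), P2:I | bus: BusRd
[2] P0: store L0 := 74 | P0:M(74), P1:I, P2:I | bus: BusRdX
[3] P2: load  L1 | P0:I, P1:I, P2:S(20) | bus: BusRd
[4] P0: store L0 := 59 | P0:M(59), P1:I, P2:I | bus: none
[5] P0: load  L0 | P0:M(59), P1:I, P2:I | bus: none
[6] P2: load  L0 | P0:S(59), P1:I, P2:S(59) | bus: BusRd,Flush
[7] P0: load  L1 | P0:S(20), P1:I, P2:S(20) | bus: BusRd
[8] P0: store L0 := 48 | P0:M(48), P1:I, P2:I | bus: BusRdX
[9] P2: store L0 := 56 | P0:I, P1:I, P2:M(56) | bus: BusRdX,Flush
[10] P0: load  L0 | P0:S(56), P1:I, P2:S(56) | bus: BusRd,Flush
[11] P1: load  L0 | P0:S(56), P1:S(56), P2:S(56) | bus: BusRd
[12] P1: store L1 := 95 | P0:I, P1:M(95), P2:I | bus: BusRdX
[13] P2: load  L0 | P0:S(56), P1:S(56), P2:S(56) | bus: none
[14] P0: store L0 := 53 | P0:M(53), P1:I, P2:I | bus: BusRdX
[15] P2: load  L0 | P0:S(53), P1:I, P2:S(53) | bus: BusRd,Flush
[16] P0: store L0 := 10 | P0:M(10), P1:I, P2:I | bus: BusRdX
[17] P1: load  L0 | P0:S(10), P1:S(10), P2:I | bus: BusRd,Flush
[18] P2: store L1 := 22 | P0:I, P1:I, P2:M(22) | bus: BusRdX,Flush
[19] P0: load  L1 | P0:S(22), P1:I, P2:S(22) | bus: BusRd,Flush
[20] P2: load  L0 | P0:S(10), P1:S(10), P2:S(10) | bus: BusRd
[21] P0: load  L0 | P0:S(10), P1:S(10), P2:S(10) | bus: none
[22] P1: load  L0 | P0:S(10), P1:S(10), P2:S(10) | bus: none
[23] P2: store L1 := 36 | P0:I, P1:I, P2:M(36) | bus: BusRdX
[24] P2: store L0 := 34 | P0:I, P1:I, P2:M(34) | bus: BusRdX

state = I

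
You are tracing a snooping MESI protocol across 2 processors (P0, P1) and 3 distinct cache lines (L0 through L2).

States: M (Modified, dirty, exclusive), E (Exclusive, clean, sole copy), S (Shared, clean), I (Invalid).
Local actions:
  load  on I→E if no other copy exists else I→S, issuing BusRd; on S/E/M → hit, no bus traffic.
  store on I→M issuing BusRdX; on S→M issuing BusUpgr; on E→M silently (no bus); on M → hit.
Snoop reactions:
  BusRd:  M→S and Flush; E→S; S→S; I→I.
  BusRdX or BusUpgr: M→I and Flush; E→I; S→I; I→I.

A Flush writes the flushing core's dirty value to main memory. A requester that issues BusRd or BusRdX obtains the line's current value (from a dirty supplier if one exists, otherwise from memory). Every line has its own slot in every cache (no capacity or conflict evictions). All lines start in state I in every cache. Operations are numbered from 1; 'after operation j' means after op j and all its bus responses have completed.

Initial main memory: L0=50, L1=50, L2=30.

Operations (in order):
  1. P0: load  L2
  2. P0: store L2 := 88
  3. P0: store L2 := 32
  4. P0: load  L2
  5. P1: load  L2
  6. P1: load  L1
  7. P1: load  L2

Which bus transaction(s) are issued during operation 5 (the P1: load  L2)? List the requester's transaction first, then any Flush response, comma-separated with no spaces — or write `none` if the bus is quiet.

step 1: P0: load  L2  ⟶  EI  (L2)  txn=BusRd  M[L2]=30
step 2: P0: store L2 := 88  ⟶  MI  (L2)  txn=∅  M[L2]=30
step 3: P0: store L2 := 32  ⟶  MI  (L2)  txn=∅  M[L2]=30
step 4: P0: load  L2  ⟶  MI  (L2)  txn=∅  M[L2]=30
step 5: P1: load  L2  ⟶  SS  (L2)  txn=BusRd+Flush  M[L2]=32
step 6: P1: load  L1  ⟶  IE  (L1)  txn=BusRd  M[L1]=50
step 7: P1: load  L2  ⟶  SS  (L2)  txn=∅  M[L2]=32

bus = BusRd,Flush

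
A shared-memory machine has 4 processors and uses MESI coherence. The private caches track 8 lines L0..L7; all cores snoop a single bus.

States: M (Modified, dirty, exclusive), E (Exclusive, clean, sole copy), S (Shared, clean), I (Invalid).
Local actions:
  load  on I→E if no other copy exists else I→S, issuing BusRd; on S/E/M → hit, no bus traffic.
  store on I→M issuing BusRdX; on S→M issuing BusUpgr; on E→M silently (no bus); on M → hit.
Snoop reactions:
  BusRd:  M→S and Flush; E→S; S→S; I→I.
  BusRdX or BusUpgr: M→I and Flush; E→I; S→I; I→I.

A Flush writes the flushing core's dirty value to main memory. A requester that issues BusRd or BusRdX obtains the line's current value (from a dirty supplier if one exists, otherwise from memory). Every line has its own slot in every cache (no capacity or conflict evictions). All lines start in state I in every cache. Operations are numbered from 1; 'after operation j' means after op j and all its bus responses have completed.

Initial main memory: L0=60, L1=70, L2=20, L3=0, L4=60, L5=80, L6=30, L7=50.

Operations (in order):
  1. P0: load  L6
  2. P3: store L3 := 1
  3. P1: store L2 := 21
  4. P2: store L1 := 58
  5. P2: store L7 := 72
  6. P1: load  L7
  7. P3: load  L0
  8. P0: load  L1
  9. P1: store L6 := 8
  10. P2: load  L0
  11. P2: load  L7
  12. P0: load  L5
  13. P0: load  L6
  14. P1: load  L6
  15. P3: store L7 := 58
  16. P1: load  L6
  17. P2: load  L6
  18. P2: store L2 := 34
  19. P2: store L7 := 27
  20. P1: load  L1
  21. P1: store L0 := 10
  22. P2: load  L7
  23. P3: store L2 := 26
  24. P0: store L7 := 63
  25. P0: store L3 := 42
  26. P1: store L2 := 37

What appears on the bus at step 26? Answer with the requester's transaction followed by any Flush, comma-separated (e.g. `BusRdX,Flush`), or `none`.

bus = BusRdX,Flush

step 1: P0: load  L6  ⟶  EIII  (L6)  txn=BusRd  M[L6]=30
step 2: P3: store L3 := 1  ⟶  IIIM  (L3)  txn=BusRdX  M[L3]=0
step 3: P1: store L2 := 21  ⟶  IMII  (L2)  txn=BusRdX  M[L2]=20
step 4: P2: store L1 := 58  ⟶  IIMI  (L1)  txn=BusRdX  M[L1]=70
step 5: P2: store L7 := 72  ⟶  IIMI  (L7)  txn=BusRdX  M[L7]=50
step 6: P1: load  L7  ⟶  ISSI  (L7)  txn=BusRd+Flush  M[L7]=72
step 7: P3: load  L0  ⟶  IIIE  (L0)  txn=BusRd  M[L0]=60
step 8: P0: load  L1  ⟶  SISI  (L1)  txn=BusRd+Flush  M[L1]=58
step 9: P1: store L6 := 8  ⟶  IMII  (L6)  txn=BusRdX  M[L6]=30
step 10: P2: load  L0  ⟶  IISS  (L0)  txn=BusRd  M[L0]=60
step 11: P2: load  L7  ⟶  ISSI  (L7)  txn=∅  M[L7]=72
step 12: P0: load  L5  ⟶  EIII  (L5)  txn=BusRd  M[L5]=80
step 13: P0: load  L6  ⟶  SSII  (L6)  txn=BusRd+Flush  M[L6]=8
step 14: P1: load  L6  ⟶  SSII  (L6)  txn=∅  M[L6]=8
step 15: P3: store L7 := 58  ⟶  IIIM  (L7)  txn=BusRdX  M[L7]=72
step 16: P1: load  L6  ⟶  SSII  (L6)  txn=∅  M[L6]=8
step 17: P2: load  L6  ⟶  SSSI  (L6)  txn=BusRd  M[L6]=8
step 18: P2: store L2 := 34  ⟶  IIMI  (L2)  txn=BusRdX+Flush  M[L2]=21
step 19: P2: store L7 := 27  ⟶  IIMI  (L7)  txn=BusRdX+Flush  M[L7]=58
step 20: P1: load  L1  ⟶  SSSI  (L1)  txn=BusRd  M[L1]=58
step 21: P1: store L0 := 10  ⟶  IMII  (L0)  txn=BusRdX  M[L0]=60
step 22: P2: load  L7  ⟶  IIMI  (L7)  txn=∅  M[L7]=58
step 23: P3: store L2 := 26  ⟶  IIIM  (L2)  txn=BusRdX+Flush  M[L2]=34
step 24: P0: store L7 := 63  ⟶  MIII  (L7)  txn=BusRdX+Flush  M[L7]=27
step 25: P0: store L3 := 42  ⟶  MIII  (L3)  txn=BusRdX+Flush  M[L3]=1
step 26: P1: store L2 := 37  ⟶  IMII  (L2)  txn=BusRdX+Flush  M[L2]=26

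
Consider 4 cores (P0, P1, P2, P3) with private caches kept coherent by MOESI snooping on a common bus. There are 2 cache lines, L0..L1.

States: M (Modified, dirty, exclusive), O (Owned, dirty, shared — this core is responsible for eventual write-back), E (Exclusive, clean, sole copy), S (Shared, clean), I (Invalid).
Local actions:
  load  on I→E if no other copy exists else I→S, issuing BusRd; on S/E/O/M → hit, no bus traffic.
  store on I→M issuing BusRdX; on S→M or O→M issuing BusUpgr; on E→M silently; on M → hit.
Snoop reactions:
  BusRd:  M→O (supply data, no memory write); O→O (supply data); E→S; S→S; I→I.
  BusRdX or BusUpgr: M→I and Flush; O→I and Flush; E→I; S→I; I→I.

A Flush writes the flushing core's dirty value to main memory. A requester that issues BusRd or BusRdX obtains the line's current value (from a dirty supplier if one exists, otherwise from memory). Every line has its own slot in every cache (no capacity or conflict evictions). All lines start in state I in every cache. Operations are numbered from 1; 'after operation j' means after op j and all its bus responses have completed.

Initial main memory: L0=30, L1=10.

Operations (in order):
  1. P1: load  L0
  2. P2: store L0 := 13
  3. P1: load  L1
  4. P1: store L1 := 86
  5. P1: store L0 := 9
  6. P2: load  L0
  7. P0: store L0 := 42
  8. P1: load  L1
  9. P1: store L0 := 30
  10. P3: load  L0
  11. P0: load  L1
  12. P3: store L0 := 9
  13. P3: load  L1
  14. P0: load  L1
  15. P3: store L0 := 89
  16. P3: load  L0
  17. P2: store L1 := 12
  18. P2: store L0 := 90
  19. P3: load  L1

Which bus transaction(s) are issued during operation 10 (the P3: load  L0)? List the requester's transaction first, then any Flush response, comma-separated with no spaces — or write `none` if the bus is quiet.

  op1 P1: load  L0 → I/E/I/I on L0; bus BusRd; mem=30
  op2 P2: store L0 := 13 → I/I/M/I on L0; bus BusRdX; mem=30
  op3 P1: load  L1 → I/E/I/I on L1; bus BusRd; mem=10
  op4 P1: store L1 := 86 → I/M/I/I on L1; bus (none); mem=10
  op5 P1: store L0 := 9 → I/M/I/I on L0; bus BusRdX Flush; mem=13
  op6 P2: load  L0 → I/O/S/I on L0; bus BusRd; mem=13
  op7 P0: store L0 := 42 → M/I/I/I on L0; bus BusRdX Flush; mem=9
  op8 P1: load  L1 → I/M/I/I on L1; bus (none); mem=10
  op9 P1: store L0 := 30 → I/M/I/I on L0; bus BusRdX Flush; mem=42
  op10 P3: load  L0 → I/O/I/S on L0; bus BusRd; mem=42
  op11 P0: load  L1 → S/O/I/I on L1; bus BusRd; mem=10
  op12 P3: store L0 := 9 → I/I/I/M on L0; bus BusUpgr Flush; mem=30
  op13 P3: load  L1 → S/O/I/S on L1; bus BusRd; mem=10
  op14 P0: load  L1 → S/O/I/S on L1; bus (none); mem=10
  op15 P3: store L0 := 89 → I/I/I/M on L0; bus (none); mem=30
  op16 P3: load  L0 → I/I/I/M on L0; bus (none); mem=30
  op17 P2: store L1 := 12 → I/I/M/I on L1; bus BusRdX Flush; mem=86
  op18 P2: store L0 := 90 → I/I/M/I on L0; bus BusRdX Flush; mem=89
  op19 P3: load  L1 → I/I/O/S on L1; bus BusRd; mem=86

bus = BusRd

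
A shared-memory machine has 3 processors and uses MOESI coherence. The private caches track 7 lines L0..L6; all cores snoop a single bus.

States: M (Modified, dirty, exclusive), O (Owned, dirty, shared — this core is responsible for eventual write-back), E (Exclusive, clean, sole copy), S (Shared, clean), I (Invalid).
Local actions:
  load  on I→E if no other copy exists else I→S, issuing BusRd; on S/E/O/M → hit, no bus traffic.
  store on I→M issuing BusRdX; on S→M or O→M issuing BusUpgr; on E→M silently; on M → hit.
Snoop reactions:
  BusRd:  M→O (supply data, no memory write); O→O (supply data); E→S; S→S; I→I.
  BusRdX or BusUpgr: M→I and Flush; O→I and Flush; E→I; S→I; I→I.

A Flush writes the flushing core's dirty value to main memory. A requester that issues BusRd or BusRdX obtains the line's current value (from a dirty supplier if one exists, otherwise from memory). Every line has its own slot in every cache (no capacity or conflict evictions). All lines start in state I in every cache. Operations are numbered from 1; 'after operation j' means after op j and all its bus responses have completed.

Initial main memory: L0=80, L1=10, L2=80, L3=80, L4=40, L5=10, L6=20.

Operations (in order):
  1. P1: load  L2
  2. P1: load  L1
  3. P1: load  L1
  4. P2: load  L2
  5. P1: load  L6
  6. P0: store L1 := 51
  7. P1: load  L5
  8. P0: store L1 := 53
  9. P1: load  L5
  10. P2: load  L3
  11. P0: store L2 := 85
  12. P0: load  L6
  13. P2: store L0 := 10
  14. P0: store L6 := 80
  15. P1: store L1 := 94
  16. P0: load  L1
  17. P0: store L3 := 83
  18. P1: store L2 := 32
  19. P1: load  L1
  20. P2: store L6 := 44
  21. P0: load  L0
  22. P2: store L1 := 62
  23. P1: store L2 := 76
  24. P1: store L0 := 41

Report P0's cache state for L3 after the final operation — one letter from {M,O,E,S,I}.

state = M

  op1 P1: load  L2 → I/E/I on L2; bus BusRd; mem=80
  op2 P1: load  L1 → I/E/I on L1; bus BusRd; mem=10
  op3 P1: load  L1 → I/E/I on L1; bus (none); mem=10
  op4 P2: load  L2 → I/S/S on L2; bus BusRd; mem=80
  op5 P1: load  L6 → I/E/I on L6; bus BusRd; mem=20
  op6 P0: store L1 := 51 → M/I/I on L1; bus BusRdX; mem=10
  op7 P1: load  L5 → I/E/I on L5; bus BusRd; mem=10
  op8 P0: store L1 := 53 → M/I/I on L1; bus (none); mem=10
  op9 P1: load  L5 → I/E/I on L5; bus (none); mem=10
  op10 P2: load  L3 → I/I/E on L3; bus BusRd; mem=80
  op11 P0: store L2 := 85 → M/I/I on L2; bus BusRdX; mem=80
  op12 P0: load  L6 → S/S/I on L6; bus BusRd; mem=20
  op13 P2: store L0 := 10 → I/I/M on L0; bus BusRdX; mem=80
  op14 P0: store L6 := 80 → M/I/I on L6; bus BusUpgr; mem=20
  op15 P1: store L1 := 94 → I/M/I on L1; bus BusRdX Flush; mem=53
  op16 P0: load  L1 → S/O/I on L1; bus BusRd; mem=53
  op17 P0: store L3 := 83 → M/I/I on L3; bus BusRdX; mem=80
  op18 P1: store L2 := 32 → I/M/I on L2; bus BusRdX Flush; mem=85
  op19 P1: load  L1 → S/O/I on L1; bus (none); mem=53
  op20 P2: store L6 := 44 → I/I/M on L6; bus BusRdX Flush; mem=80
  op21 P0: load  L0 → S/I/O on L0; bus BusRd; mem=80
  op22 P2: store L1 := 62 → I/I/M on L1; bus BusRdX Flush; mem=94
  op23 P1: store L2 := 76 → I/M/I on L2; bus (none); mem=85
  op24 P1: store L0 := 41 → I/M/I on L0; bus BusRdX Flush; mem=10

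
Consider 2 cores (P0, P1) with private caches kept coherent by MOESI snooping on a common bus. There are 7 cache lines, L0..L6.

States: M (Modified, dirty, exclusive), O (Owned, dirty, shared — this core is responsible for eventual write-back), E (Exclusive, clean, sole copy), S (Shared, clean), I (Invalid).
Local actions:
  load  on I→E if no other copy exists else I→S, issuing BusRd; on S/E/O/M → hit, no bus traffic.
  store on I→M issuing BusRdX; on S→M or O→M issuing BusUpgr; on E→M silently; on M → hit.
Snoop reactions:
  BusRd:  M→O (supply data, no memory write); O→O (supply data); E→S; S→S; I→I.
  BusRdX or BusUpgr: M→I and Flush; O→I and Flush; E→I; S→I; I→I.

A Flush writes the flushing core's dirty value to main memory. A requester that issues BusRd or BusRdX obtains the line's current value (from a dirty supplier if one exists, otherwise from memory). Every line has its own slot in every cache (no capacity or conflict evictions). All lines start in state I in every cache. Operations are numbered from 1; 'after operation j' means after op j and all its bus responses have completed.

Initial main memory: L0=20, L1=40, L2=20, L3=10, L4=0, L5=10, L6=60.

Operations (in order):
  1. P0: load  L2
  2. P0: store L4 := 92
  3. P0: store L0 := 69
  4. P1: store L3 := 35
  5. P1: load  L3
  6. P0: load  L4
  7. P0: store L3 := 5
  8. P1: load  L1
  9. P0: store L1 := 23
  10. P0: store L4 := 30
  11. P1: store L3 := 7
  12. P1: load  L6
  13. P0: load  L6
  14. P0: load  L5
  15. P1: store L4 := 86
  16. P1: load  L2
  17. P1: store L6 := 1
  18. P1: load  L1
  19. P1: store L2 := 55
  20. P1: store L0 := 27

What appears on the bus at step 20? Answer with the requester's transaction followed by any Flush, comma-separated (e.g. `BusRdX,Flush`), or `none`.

[1] P0: load  L2 | P0:E(20), P1:I | bus: BusRd
[2] P0: store L4 := 92 | P0:M(92), P1:I | bus: BusRdX
[3] P0: store L0 := 69 | P0:M(69), P1:I | bus: BusRdX
[4] P1: store L3 := 35 | P0:I, P1:M(35) | bus: BusRdX
[5] P1: load  L3 | P0:I, P1:M(35) | bus: none
[6] P0: load  L4 | P0:M(92), P1:I | bus: none
[7] P0: store L3 := 5 | P0:M(5), P1:I | bus: BusRdX,Flush
[8] P1: load  L1 | P0:I, P1:E(40) | bus: BusRd
[9] P0: store L1 := 23 | P0:M(23), P1:I | bus: BusRdX
[10] P0: store L4 := 30 | P0:M(30), P1:I | bus: none
[11] P1: store L3 := 7 | P0:I, P1:M(7) | bus: BusRdX,Flush
[12] P1: load  L6 | P0:I, P1:E(60) | bus: BusRd
[13] P0: load  L6 | P0:S(60), P1:S(60) | bus: BusRd
[14] P0: load  L5 | P0:E(10), P1:I | bus: BusRd
[15] P1: store L4 := 86 | P0:I, P1:M(86) | bus: BusRdX,Flush
[16] P1: load  L2 | P0:S(20), P1:S(20) | bus: BusRd
[17] P1: store L6 := 1 | P0:I, P1:M(1) | bus: BusUpgr
[18] P1: load  L1 | P0:O(23), P1:S(23) | bus: BusRd
[19] P1: store L2 := 55 | P0:I, P1:M(55) | bus: BusUpgr
[20] P1: store L0 := 27 | P0:I, P1:M(27) | bus: BusRdX,Flush

bus = BusRdX,Flush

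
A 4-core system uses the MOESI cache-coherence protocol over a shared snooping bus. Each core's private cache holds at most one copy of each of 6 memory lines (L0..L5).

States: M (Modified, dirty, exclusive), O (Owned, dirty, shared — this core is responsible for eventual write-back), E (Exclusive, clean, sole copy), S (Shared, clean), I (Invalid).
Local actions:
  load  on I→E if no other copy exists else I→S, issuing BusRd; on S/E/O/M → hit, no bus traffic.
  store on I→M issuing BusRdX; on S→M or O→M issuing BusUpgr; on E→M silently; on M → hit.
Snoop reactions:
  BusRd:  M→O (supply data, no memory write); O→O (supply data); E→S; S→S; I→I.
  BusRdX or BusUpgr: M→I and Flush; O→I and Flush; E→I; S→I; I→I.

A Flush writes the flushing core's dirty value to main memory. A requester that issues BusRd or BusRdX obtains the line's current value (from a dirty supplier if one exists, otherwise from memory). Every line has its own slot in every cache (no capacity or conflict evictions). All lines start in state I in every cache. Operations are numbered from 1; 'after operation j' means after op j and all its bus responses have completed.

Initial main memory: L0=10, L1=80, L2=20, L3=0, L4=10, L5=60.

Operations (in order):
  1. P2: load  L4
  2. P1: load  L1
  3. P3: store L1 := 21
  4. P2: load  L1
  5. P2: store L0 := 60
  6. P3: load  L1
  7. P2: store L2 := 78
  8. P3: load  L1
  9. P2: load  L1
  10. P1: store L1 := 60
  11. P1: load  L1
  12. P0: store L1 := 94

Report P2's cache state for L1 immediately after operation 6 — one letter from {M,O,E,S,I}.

1. P2: load  L4  bus=[BusRd]  L4: P0=I P1=I P2=E P3=I  mem[L4]=10
2. P1: load  L1  bus=[BusRd]  L1: P0=I P1=E P2=I P3=I  mem[L1]=80
3. P3: store L1 := 21  bus=[BusRdX]  L1: P0=I P1=I P2=I P3=M  mem[L1]=80
4. P2: load  L1  bus=[BusRd]  L1: P0=I P1=I P2=S P3=O  mem[L1]=80
5. P2: store L0 := 60  bus=[BusRdX]  L0: P0=I P1=I P2=M P3=I  mem[L0]=10
6. P3: load  L1  bus=[-]  L1: P0=I P1=I P2=S P3=O  mem[L1]=80
7. P2: store L2 := 78  bus=[BusRdX]  L2: P0=I P1=I P2=M P3=I  mem[L2]=20
8. P3: load  L1  bus=[-]  L1: P0=I P1=I P2=S P3=O  mem[L1]=80
9. P2: load  L1  bus=[-]  L1: P0=I P1=I P2=S P3=O  mem[L1]=80
10. P1: store L1 := 60  bus=[BusRdX,Flush]  L1: P0=I P1=M P2=I P3=I  mem[L1]=21
11. P1: load  L1  bus=[-]  L1: P0=I P1=M P2=I P3=I  mem[L1]=21
12. P0: store L1 := 94  bus=[BusRdX,Flush]  L1: P0=M P1=I P2=I P3=I  mem[L1]=60

state = S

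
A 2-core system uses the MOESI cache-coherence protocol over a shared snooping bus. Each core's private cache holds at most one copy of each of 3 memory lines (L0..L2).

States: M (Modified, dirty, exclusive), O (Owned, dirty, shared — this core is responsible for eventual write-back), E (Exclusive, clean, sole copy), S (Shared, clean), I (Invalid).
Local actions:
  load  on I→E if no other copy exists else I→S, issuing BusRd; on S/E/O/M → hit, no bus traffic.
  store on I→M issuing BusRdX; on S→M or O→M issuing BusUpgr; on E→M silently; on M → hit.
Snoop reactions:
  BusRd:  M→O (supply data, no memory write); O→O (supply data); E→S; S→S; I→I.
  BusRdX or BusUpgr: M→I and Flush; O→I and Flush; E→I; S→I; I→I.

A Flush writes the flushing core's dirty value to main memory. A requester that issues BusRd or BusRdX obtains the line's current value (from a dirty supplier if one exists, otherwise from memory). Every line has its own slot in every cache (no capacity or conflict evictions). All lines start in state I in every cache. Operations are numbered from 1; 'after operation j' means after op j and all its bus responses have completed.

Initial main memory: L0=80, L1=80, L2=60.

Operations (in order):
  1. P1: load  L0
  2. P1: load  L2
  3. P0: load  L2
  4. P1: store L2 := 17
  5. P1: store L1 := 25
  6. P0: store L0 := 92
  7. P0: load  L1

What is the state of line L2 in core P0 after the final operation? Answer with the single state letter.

1. P1: load  L0  bus=[BusRd]  L0: P0=I P1=E  mem[L0]=80
2. P1: load  L2  bus=[BusRd]  L2: P0=I P1=E  mem[L2]=60
3. P0: load  L2  bus=[BusRd]  L2: P0=S P1=S  mem[L2]=60
4. P1: store L2 := 17  bus=[BusUpgr]  L2: P0=I P1=M  mem[L2]=60
5. P1: store L1 := 25  bus=[BusRdX]  L1: P0=I P1=M  mem[L1]=80
6. P0: store L0 := 92  bus=[BusRdX]  L0: P0=M P1=I  mem[L0]=80
7. P0: load  L1  bus=[BusRd]  L1: P0=S P1=O  mem[L1]=80

state = I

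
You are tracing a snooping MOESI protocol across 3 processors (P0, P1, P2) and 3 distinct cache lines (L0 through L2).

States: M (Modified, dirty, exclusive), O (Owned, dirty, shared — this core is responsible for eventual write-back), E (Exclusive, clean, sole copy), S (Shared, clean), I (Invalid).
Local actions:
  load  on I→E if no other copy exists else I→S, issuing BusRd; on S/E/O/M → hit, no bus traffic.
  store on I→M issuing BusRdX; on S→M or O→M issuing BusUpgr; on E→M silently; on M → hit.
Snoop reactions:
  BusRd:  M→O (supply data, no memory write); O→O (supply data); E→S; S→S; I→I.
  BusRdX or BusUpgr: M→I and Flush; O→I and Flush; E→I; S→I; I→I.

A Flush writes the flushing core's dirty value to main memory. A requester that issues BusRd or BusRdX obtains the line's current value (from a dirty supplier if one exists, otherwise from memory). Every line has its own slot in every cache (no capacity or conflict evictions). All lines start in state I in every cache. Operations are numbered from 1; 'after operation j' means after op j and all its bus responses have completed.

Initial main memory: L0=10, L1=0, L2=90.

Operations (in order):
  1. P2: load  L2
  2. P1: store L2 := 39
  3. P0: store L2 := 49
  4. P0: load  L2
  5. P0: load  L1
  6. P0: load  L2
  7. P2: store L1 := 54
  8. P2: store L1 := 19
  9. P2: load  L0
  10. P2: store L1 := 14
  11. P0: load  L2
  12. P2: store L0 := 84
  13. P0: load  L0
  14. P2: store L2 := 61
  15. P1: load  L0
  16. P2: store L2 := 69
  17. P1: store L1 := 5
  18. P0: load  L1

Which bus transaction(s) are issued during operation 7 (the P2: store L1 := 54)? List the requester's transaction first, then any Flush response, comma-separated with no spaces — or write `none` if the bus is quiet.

  op1 P2: load  L2 → I/I/E on L2; bus BusRd; mem=90
  op2 P1: store L2 := 39 → I/M/I on L2; bus BusRdX; mem=90
  op3 P0: store L2 := 49 → M/I/I on L2; bus BusRdX Flush; mem=39
  op4 P0: load  L2 → M/I/I on L2; bus (none); mem=39
  op5 P0: load  L1 → E/I/I on L1; bus BusRd; mem=0
  op6 P0: load  L2 → M/I/I on L2; bus (none); mem=39
  op7 P2: store L1 := 54 → I/I/M on L1; bus BusRdX; mem=0
  op8 P2: store L1 := 19 → I/I/M on L1; bus (none); mem=0
  op9 P2: load  L0 → I/I/E on L0; bus BusRd; mem=10
  op10 P2: store L1 := 14 → I/I/M on L1; bus (none); mem=0
  op11 P0: load  L2 → M/I/I on L2; bus (none); mem=39
  op12 P2: store L0 := 84 → I/I/M on L0; bus (none); mem=10
  op13 P0: load  L0 → S/I/O on L0; bus BusRd; mem=10
  op14 P2: store L2 := 61 → I/I/M on L2; bus BusRdX Flush; mem=49
  op15 P1: load  L0 → S/S/O on L0; bus BusRd; mem=10
  op16 P2: store L2 := 69 → I/I/M on L2; bus (none); mem=49
  op17 P1: store L1 := 5 → I/M/I on L1; bus BusRdX Flush; mem=14
  op18 P0: load  L1 → S/O/I on L1; bus BusRd; mem=14

bus = BusRdX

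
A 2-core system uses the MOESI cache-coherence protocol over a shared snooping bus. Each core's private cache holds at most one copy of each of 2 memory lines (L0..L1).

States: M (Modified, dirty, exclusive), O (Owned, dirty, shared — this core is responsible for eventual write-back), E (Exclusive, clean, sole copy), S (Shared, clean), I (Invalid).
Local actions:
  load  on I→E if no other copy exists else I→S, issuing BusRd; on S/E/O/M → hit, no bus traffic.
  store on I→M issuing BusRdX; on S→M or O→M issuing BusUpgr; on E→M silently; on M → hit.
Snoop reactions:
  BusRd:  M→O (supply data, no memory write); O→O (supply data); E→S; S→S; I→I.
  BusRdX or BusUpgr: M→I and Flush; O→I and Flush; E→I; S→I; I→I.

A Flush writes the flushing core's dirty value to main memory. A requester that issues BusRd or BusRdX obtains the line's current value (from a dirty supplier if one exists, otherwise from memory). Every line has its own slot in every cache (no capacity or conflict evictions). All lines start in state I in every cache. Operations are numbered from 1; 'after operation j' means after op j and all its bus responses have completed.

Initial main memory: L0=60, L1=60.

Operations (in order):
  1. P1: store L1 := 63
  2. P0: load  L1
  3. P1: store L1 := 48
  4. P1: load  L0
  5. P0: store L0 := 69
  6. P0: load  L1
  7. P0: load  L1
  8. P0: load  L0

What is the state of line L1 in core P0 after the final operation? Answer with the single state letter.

state = S

step 1: P1: store L1 := 63  ⟶  IM  (L1)  txn=BusRdX  M[L1]=60
step 2: P0: load  L1  ⟶  SO  (L1)  txn=BusRd  M[L1]=60
step 3: P1: store L1 := 48  ⟶  IM  (L1)  txn=BusUpgr  M[L1]=60
step 4: P1: load  L0  ⟶  IE  (L0)  txn=BusRd  M[L0]=60
step 5: P0: store L0 := 69  ⟶  MI  (L0)  txn=BusRdX  M[L0]=60
step 6: P0: load  L1  ⟶  SO  (L1)  txn=BusRd  M[L1]=60
step 7: P0: load  L1  ⟶  SO  (L1)  txn=∅  M[L1]=60
step 8: P0: load  L0  ⟶  MI  (L0)  txn=∅  M[L0]=60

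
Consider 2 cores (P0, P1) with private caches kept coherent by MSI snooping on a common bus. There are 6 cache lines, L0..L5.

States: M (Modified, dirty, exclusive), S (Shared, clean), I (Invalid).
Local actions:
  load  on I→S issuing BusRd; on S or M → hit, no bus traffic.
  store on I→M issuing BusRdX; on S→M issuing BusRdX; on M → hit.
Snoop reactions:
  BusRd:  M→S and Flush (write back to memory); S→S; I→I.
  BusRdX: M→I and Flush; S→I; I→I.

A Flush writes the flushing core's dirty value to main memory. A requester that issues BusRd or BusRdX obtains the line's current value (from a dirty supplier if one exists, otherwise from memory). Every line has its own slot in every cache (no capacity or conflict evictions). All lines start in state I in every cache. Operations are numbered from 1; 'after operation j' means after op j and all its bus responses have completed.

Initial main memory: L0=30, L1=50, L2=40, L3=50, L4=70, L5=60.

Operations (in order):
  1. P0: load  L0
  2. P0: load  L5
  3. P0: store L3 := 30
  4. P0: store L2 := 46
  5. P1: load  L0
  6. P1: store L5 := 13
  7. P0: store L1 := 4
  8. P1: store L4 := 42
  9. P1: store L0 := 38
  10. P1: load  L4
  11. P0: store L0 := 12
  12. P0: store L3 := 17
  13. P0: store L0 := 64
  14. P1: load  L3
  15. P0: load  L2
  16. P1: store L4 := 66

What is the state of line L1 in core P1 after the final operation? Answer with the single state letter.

step 1: P0: load  L0  ⟶  SI  (L0)  txn=BusRd  M[L0]=30
step 2: P0: load  L5  ⟶  SI  (L5)  txn=BusRd  M[L5]=60
step 3: P0: store L3 := 30  ⟶  MI  (L3)  txn=BusRdX  M[L3]=50
step 4: P0: store L2 := 46  ⟶  MI  (L2)  txn=BusRdX  M[L2]=40
step 5: P1: load  L0  ⟶  SS  (L0)  txn=BusRd  M[L0]=30
step 6: P1: store L5 := 13  ⟶  IM  (L5)  txn=BusRdX  M[L5]=60
step 7: P0: store L1 := 4  ⟶  MI  (L1)  txn=BusRdX  M[L1]=50
step 8: P1: store L4 := 42  ⟶  IM  (L4)  txn=BusRdX  M[L4]=70
step 9: P1: store L0 := 38  ⟶  IM  (L0)  txn=BusRdX  M[L0]=30
step 10: P1: load  L4  ⟶  IM  (L4)  txn=∅  M[L4]=70
step 11: P0: store L0 := 12  ⟶  MI  (L0)  txn=BusRdX+Flush  M[L0]=38
step 12: P0: store L3 := 17  ⟶  MI  (L3)  txn=∅  M[L3]=50
step 13: P0: store L0 := 64  ⟶  MI  (L0)  txn=∅  M[L0]=38
step 14: P1: load  L3  ⟶  SS  (L3)  txn=BusRd+Flush  M[L3]=17
step 15: P0: load  L2  ⟶  MI  (L2)  txn=∅  M[L2]=40
step 16: P1: store L4 := 66  ⟶  IM  (L4)  txn=∅  M[L4]=70

state = I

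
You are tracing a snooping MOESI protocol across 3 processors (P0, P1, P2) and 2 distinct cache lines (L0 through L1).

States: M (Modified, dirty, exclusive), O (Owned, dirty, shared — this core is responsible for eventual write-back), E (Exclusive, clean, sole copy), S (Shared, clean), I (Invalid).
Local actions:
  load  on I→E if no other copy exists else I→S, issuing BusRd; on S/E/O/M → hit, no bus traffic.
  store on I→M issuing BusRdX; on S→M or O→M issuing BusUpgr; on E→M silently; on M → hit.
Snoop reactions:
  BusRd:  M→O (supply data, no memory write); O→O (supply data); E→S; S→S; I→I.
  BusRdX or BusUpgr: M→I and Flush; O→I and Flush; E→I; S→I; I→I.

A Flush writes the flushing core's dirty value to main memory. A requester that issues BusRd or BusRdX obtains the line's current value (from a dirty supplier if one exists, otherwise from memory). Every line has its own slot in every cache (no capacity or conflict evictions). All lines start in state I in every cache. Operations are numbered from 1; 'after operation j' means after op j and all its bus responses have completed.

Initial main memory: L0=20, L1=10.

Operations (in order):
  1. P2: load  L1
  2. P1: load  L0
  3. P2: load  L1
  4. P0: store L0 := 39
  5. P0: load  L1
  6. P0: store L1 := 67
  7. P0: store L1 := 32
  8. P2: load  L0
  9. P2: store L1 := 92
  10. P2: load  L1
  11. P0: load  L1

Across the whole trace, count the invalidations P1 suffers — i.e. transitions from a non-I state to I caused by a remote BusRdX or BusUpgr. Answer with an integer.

invalidations = 1

[1] P2: load  L1 | P0:I, P1:I, P2:E(10) | bus: BusRd
[2] P1: load  L0 | P0:I, P1:E(20), P2:I | bus: BusRd
[3] P2: load  L1 | P0:I, P1:I, P2:E(10) | bus: none
[4] P0: store L0 := 39 | P0:M(39), P1:I, P2:I | bus: BusRdX
[5] P0: load  L1 | P0:S(10), P1:I, P2:S(10) | bus: BusRd
[6] P0: store L1 := 67 | P0:M(67), P1:I, P2:I | bus: BusUpgr
[7] P0: store L1 := 32 | P0:M(32), P1:I, P2:I | bus: none
[8] P2: load  L0 | P0:O(39), P1:I, P2:S(39) | bus: BusRd
[9] P2: store L1 := 92 | P0:I, P1:I, P2:M(92) | bus: BusRdX,Flush
[10] P2: load  L1 | P0:I, P1:I, P2:M(92) | bus: none
[11] P0: load  L1 | P0:S(92), P1:I, P2:O(92) | bus: BusRd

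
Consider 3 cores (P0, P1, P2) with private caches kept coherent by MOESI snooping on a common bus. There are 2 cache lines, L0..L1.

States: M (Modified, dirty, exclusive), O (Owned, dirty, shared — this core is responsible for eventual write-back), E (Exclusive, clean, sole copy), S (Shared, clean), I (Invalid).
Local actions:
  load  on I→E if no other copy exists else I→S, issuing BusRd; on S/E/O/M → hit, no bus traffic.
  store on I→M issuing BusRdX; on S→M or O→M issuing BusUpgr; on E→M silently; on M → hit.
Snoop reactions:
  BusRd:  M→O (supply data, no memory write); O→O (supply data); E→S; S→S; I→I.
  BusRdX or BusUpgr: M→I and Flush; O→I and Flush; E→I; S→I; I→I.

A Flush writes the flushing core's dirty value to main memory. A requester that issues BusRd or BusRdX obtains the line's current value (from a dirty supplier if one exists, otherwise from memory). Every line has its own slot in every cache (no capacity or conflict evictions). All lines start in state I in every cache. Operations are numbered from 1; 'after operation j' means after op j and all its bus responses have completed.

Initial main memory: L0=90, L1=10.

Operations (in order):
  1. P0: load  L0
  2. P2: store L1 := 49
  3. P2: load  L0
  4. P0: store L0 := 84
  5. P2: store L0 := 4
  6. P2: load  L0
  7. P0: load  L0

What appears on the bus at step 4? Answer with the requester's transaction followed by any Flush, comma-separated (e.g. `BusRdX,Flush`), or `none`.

bus = BusUpgr

1. P0: load  L0  bus=[BusRd]  L0: P0=E P1=I P2=I  mem[L0]=90
2. P2: store L1 := 49  bus=[BusRdX]  L1: P0=I P1=I P2=M  mem[L1]=10
3. P2: load  L0  bus=[BusRd]  L0: P0=S P1=I P2=S  mem[L0]=90
4. P0: store L0 := 84  bus=[BusUpgr]  L0: P0=M P1=I P2=I  mem[L0]=90
5. P2: store L0 := 4  bus=[BusRdX,Flush]  L0: P0=I P1=I P2=M  mem[L0]=84
6. P2: load  L0  bus=[-]  L0: P0=I P1=I P2=M  mem[L0]=84
7. P0: load  L0  bus=[BusRd]  L0: P0=S P1=I P2=O  mem[L0]=84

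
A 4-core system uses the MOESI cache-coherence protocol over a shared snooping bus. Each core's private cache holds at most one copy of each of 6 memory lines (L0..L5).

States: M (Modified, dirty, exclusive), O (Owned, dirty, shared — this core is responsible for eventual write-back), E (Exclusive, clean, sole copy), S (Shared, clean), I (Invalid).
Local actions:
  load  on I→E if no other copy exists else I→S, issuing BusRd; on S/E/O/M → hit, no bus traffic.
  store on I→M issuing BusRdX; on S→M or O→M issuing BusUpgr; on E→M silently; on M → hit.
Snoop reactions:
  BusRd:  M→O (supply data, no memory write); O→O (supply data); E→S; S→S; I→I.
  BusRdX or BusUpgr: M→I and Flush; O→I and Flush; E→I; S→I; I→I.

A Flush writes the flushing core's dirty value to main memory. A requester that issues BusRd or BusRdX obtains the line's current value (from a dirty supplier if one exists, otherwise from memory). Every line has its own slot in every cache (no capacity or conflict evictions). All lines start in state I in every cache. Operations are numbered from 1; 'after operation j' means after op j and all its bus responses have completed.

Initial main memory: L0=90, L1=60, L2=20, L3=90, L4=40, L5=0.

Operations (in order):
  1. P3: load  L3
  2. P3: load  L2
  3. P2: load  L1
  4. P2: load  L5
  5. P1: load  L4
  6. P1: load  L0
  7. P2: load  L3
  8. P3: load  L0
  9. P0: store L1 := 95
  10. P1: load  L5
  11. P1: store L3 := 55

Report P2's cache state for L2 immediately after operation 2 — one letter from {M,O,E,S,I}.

1. P3: load  L3  bus=[BusRd]  L3: P0=I P1=I P2=I P3=E  mem[L3]=90
2. P3: load  L2  bus=[BusRd]  L2: P0=I P1=I P2=I P3=E  mem[L2]=20
3. P2: load  L1  bus=[BusRd]  L1: P0=I P1=I P2=E P3=I  mem[L1]=60
4. P2: load  L5  bus=[BusRd]  L5: P0=I P1=I P2=E P3=I  mem[L5]=0
5. P1: load  L4  bus=[BusRd]  L4: P0=I P1=E P2=I P3=I  mem[L4]=40
6. P1: load  L0  bus=[BusRd]  L0: P0=I P1=E P2=I P3=I  mem[L0]=90
7. P2: load  L3  bus=[BusRd]  L3: P0=I P1=I P2=S P3=S  mem[L3]=90
8. P3: load  L0  bus=[BusRd]  L0: P0=I P1=S P2=I P3=S  mem[L0]=90
9. P0: store L1 := 95  bus=[BusRdX]  L1: P0=M P1=I P2=I P3=I  mem[L1]=60
10. P1: load  L5  bus=[BusRd]  L5: P0=I P1=S P2=S P3=I  mem[L5]=0
11. P1: store L3 := 55  bus=[BusRdX]  L3: P0=I P1=M P2=I P3=I  mem[L3]=90

state = I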